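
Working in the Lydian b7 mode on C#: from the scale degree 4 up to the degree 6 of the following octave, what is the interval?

minor 10th

C# lydian dominant: C# D# E# F## G# A# B.
So we need the interval from F## up to A#.
10 letter names make it a tenth; at 15 semitones (a half step narrower than major) the quality is minor.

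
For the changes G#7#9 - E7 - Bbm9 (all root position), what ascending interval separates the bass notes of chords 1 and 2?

The roots are G# and E.
6 letter names make it a sixth; at 8 semitones (a half step narrower than major) the quality is minor.

minor sixth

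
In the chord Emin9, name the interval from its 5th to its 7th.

Spelling the chord: E-G-B-D-F♯.
So we need the interval from B up to D.
From B to D: 3 semitones over a third = minor.

minor third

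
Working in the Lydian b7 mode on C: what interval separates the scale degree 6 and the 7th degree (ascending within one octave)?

minor second

C lydian dominant: C D E F# G A Bb.
That puts A below Bb.
2 letter names make it a second; at 1 semitone (a half step narrower than major) the quality is minor.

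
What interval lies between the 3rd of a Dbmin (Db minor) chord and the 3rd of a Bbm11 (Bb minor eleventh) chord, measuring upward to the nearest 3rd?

major sixth

Dbmin (Db minor) has Fb as its 3rd, and Bbm11 (Bb minor eleventh) has Db as its 3rd.
Counting 6 letters and 9 half steps from Fb gives a major sixth.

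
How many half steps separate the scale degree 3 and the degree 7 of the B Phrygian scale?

The scale is B C D E F# G A.
D up to A is a perfect fifth — 7 semitones.

7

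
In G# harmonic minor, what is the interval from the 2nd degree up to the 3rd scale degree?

minor second

Spelling G# harmonic minor: G# A# B C# D# E F##.
That puts A# below B.
A# up to B is 1 semitone, a half step narrower than a major second, so the interval is minor.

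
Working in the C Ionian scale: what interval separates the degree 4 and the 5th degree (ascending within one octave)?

The scale runs C D E F G A B.
Degree 4 = F; scale degree 5 = G.
F up to G spans 2 letter names and 2 semitones — a major second.

major 2nd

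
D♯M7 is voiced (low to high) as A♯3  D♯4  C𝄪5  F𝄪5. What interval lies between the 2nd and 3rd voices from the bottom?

major seventh

Those voices are D♯4 and C𝄪5.
From D♯ to C𝄪 is 11 semitones, exactly the major seventh.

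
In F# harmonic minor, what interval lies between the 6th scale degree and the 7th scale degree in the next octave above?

F# harmonic minor: F# G# A B C# D E#.
The 6th scale degree is D and the scale degree 7 (up an octave) is E#.
From D to E#: 15 semitones over a ninth = augmented.

A9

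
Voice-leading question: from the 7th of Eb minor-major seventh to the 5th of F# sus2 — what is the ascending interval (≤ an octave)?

M7

Eb minor-major seventh has D as its 7th, and F# sus2 has C# as its 5th.
Counting 7 letters and 11 half steps from D gives a major seventh.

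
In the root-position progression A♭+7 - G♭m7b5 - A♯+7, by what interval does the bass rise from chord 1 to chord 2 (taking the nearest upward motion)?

minor 7th

The roots are A♭ and G♭.
From A♭ to G♭: 10 semitones over a seventh = minor.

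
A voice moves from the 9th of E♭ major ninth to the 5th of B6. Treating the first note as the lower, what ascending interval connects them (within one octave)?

E♭ major ninth has F as its 9th, and B6 has F♯ as its 5th.
From F to F♯: 1 semitone over a unison = augmented.

augmented unison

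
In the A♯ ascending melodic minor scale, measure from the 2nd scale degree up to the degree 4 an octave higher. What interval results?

minor 10th

A♯ melodic minor: A♯ B♯ C♯ D♯ E♯ F𝄪 G𝄪.
That puts B♯ below D♯.
B♯ up to D♯ is 15 semitones, a half step narrower than a major tenth, so the interval is minor.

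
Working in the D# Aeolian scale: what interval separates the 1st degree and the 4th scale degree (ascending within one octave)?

perfect fourth

Spelling the D# Aeolian scale: D# E# F# G# A# B C#.
1st degree = D#; 4th degree = G#.
Counting 4 letters and 5 half steps from D# gives a perfect fourth.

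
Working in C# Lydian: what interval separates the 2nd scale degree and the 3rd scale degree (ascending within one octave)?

The scale runs C# D# E# F## G# A# B#.
So we need the interval from D# up to E#.
D# up to E# spans 2 letter names and 2 semitones — a major second.

major 2nd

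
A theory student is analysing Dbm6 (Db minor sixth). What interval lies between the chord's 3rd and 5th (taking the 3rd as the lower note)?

The chord tones of Dbmin6 (Db minor sixth) are Db, Fb, Ab, Bb.
3rd = Fb; 5th = Ab.
Fb up to Ab spans 3 letter names and 4 semitones — a major third.

major 3rd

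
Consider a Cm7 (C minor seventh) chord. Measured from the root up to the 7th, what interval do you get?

The chord tones of Cmin7 (C minor seventh) are C, Eb, G, Bb.
Root = C; 7th = Bb.
From C to Bb: 10 semitones over a seventh = minor.

minor seventh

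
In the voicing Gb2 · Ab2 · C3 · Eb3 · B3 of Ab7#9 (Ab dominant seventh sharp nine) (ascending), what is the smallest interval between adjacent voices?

Adjacent intervals: Gb2→Ab2 = major second; Ab2→C3 = major third; C3→Eb3 = minor third; Eb3→B3 = augmented fifth.
The smallest is Gb2 to Ab2, a major second (2 semitones).

major second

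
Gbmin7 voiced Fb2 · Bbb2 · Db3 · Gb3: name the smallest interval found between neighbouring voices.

Adjacent intervals: Fb2→Bbb2 = perfect fourth; Bbb2→Db3 = major third; Db3→Gb3 = perfect fourth.
The smallest is Bbb2 to Db3, a major third (4 semitones).

major 3rd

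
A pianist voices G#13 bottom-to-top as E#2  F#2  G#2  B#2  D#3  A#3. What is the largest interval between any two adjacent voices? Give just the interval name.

Adjacent intervals: E#2→F#2 = minor second; F#2→G#2 = major second; G#2→B#2 = major third; B#2→D#3 = minor third; D#3→A#3 = perfect fifth.
The largest is D#3 to A#3, a perfect fifth (7 semitones).

perfect fifth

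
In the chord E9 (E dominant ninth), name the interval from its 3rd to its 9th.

E dominant ninth is spelled E, G#, B, D, F#.
3rd = G#; 9th = F#.
7 letter names make it a seventh; at 10 semitones (a half step narrower than major) the quality is minor.

minor seventh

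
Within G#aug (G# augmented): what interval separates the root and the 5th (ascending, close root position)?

G#+: G#, B#, D##.
The root is G# and the 5th is D##.
5 letter names make it a fifth; at 8 semitones (a half step wider than perfect) the quality is augmented.

augmented fifth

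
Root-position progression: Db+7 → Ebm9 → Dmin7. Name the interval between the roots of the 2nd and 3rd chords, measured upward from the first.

The roots are Eb and D.
Eb up to D spans 7 letter names and 11 semitones — a major seventh.

major seventh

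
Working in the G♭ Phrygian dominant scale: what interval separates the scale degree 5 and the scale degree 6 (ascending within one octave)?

minor second

The scale runs G♭ A𝄫 B♭ C♭ D♭ E𝄫 F♭.
So we need the interval from D♭ up to E𝄫.
From D♭ to E𝄫: 1 semitone over a second = minor.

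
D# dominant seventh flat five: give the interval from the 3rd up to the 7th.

Spelling the chord: D# F## A C#.
3rd = F##; 7th = C#.
F## up to C# is 6 semitones, a half step narrower than a perfect fifth, so the interval is diminished.
This 3–7 tritone is the characteristic tension at the heart of the dominant sound.

diminished fifth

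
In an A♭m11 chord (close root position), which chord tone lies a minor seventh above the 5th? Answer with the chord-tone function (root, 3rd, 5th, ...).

Spelling the chord: A♭–C♭–E♭–G♭–B♭–D♭.
The 5th is E♭. A minor seventh above E♭ is D♭.
D♭ is the chord's 11th.

11th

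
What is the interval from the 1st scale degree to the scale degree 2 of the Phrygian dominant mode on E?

m2

Spelling the Phrygian dominant mode on E: E F G# A B C D.
The 1st scale degree is E and the scale degree 2 is F.
From E to F: 1 semitone over a second = minor.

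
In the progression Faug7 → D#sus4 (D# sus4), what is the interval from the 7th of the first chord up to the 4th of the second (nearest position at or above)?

A3

Faug7 has Eb as its 7th, and D#sus4 (D# sus4) has G# as its 4th.
From Eb to G#: 5 semitones over a third = augmented.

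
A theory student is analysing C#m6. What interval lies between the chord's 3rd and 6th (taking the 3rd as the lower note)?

augmented fourth

C#m6 (C# minor sixth) is spelled C# E G# A#.
The 3rd is E and the 6th is A#.
4 letter names make it a fourth; at 6 semitones (a half step wider than perfect) the quality is augmented.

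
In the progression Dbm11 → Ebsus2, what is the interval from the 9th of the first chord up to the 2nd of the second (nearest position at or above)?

Dbm11 has Eb as its 9th, and Ebsus2 has F as its 2nd.
Counting 2 letters and 2 half steps from Eb gives a major second.

major second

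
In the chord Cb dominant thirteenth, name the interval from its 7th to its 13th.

major 7th

The chord tones of Cb13 are Cb, Eb, Gb, Bbb, Db, Ab.
So we need the interval from Bbb up to Ab.
Counting 7 letters and 11 half steps from Bbb gives a major seventh.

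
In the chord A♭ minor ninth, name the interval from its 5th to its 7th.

The chord tones of A♭ minor ninth are A♭–C♭–E♭–G♭–B♭.
That puts E♭ below G♭.
E♭ up to G♭ is 3 semitones, a half step narrower than a major third, so the interval is minor.

minor third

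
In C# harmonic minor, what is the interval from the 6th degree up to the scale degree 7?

The scale runs C# D# E F# G# A B#.
So we need the interval from A up to B#.
2 letter names make it a second; at 3 semitones (a half step wider than major) the quality is augmented.

A2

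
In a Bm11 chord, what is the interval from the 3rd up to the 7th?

perfect fifth

Bm11: B-D-F♯-A-C♯-E.
So we need the interval from D up to A.
D up to A spans 5 letter names and 7 semitones — a perfect fifth.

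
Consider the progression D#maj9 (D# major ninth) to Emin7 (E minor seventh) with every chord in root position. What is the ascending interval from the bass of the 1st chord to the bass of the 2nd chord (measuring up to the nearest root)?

minor second

The roots are D# and E.
From D# to E: 1 semitone over a second = minor.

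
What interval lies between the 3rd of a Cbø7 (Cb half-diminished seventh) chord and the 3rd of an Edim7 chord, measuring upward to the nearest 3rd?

Cbø7 (Cb half-diminished seventh) has Ebb as its 3rd, and Edim7 has G as its 3rd.
3 letter names make it a third; at 5 semitones (a half step wider than major) the quality is augmented.

augmented 3rd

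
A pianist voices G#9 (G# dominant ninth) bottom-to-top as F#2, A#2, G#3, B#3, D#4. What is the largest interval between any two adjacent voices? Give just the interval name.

m7

Adjacent intervals: F#2→A#2 = major third; A#2→G#3 = minor seventh; G#3→B#3 = major third; B#3→D#4 = minor third.
The largest is A#2 to G#3, a minor seventh (10 semitones).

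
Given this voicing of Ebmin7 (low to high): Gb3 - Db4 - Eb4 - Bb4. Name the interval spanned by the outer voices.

major 10th

The outer voices are Gb3 and Bb4.
From Gb to Bb is 16 semitones, exactly the major tenth.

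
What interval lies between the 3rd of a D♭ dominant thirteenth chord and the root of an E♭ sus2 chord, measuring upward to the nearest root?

The 3rd of D♭ dominant thirteenth is F; the root of E♭ sus2 is E♭.
F up to E♭ is 10 semitones, a half step narrower than a major seventh, so the interval is minor.

minor seventh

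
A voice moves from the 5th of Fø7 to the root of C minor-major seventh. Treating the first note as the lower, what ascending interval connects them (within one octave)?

augmented 1st

Fø7 has Cb as its 5th, and C minor-major seventh has C as its root.
From Cb to C: 1 semitone over a unison = augmented.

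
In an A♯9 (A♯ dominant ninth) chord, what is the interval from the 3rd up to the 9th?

A♯9 (A♯ dominant ninth): A♯–C𝄪–E♯–G♯–B♯.
That puts C𝄪 below B♯.
C𝄪 up to B♯ is 10 semitones, a half step narrower than a major seventh, so the interval is minor.

minor seventh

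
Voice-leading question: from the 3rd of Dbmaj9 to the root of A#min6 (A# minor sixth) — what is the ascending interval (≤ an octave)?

augmented 3rd

Dbmaj9 has F as its 3rd, and A#min6 (A# minor sixth) has A# as its root.
F up to A# is 5 semitones, a half step wider than a major third, so the interval is augmented.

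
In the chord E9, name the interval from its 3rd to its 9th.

E9 is spelled E, G#, B, D, F#.
That puts G# below F#.
G# up to F# is 10 semitones, a half step narrower than a major seventh, so the interval is minor.

m7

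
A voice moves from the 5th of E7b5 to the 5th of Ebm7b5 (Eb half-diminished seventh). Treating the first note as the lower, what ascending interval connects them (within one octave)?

diminished octave

E7b5 has Bb as its 5th, and Ebm7b5 (Eb half-diminished seventh) has Bbb as its 5th.
From Bb to Bbb: 11 semitones over an octave = diminished.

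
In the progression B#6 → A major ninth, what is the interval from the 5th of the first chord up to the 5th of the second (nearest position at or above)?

The 5th of B#6 is F##; the 5th of A major ninth is E.
From F## to E: 9 semitones over a seventh = diminished.

d7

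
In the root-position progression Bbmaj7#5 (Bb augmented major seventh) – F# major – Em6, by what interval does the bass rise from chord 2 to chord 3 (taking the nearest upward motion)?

minor 7th

The roots are F# and E.
F# up to E is 10 semitones, a half step narrower than a major seventh, so the interval is minor.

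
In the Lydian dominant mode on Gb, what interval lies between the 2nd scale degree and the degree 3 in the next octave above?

major ninth

Spelling the Lydian dominant mode on Gb: Gb Ab Bb C Db Eb Fb.
The 2nd scale degree is Ab and the 3rd scale degree (up an octave) is Bb.
Counting 9 letters and 14 half steps from Ab gives a major ninth.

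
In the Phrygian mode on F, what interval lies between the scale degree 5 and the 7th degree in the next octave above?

F phrygian: F G♭ A♭ B♭ C D♭ E♭.
That puts C below E♭.
10 letter names make it a tenth; at 15 semitones (a half step narrower than major) the quality is minor.

minor 10th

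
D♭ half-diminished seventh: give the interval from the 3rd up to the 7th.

The chord tones of D♭m7b5 are D♭, F♭, A𝄫, C♭.
3rd = F♭; 7th = C♭.
F♭ up to C♭ spans 5 letter names and 7 semitones — a perfect fifth.

P5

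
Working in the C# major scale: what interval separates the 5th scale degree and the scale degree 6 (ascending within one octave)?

major 2nd

C# major: C# D# E# F# G# A# B#.
5th scale degree = G#; scale degree 6 = A#.
Counting 2 letters and 2 half steps from G# gives a major second.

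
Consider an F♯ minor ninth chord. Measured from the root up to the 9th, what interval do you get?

Spelling the chord: F♯–A–C♯–E–G♯.
That puts F♯ below G♯.
Counting 9 letters and 14 half steps from F♯ gives a major ninth.

major ninth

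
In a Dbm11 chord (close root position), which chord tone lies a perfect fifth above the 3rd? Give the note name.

Dbm11 (Db minor eleventh): Db-Fb-Ab-Cb-Eb-Gb.
The 3rd is Fb. A perfect fifth above Fb is Cb.
Cb is the chord's 7th.

Cb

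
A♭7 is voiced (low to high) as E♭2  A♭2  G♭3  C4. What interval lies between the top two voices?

augmented fourth

Those voices are G♭3 and C4.
4 letter names make it a fourth; at 6 semitones (a half step wider than perfect) the quality is augmented.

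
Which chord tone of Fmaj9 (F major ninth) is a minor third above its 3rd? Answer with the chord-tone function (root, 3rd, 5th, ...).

The chord tones of F major ninth are F A C E G.
The 3rd is A. A minor third above A is C.
C is the chord's 5th.

5th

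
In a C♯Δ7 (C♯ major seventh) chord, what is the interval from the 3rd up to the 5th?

C♯ major seventh: C♯-E♯-G♯-B♯.
3rd = E♯; 5th = G♯.
E♯ up to G♯ is 3 semitones, a half step narrower than a major third, so the interval is minor.

m3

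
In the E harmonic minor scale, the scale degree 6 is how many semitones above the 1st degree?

8

The scale is E F♯ G A B C D♯.
E up to C is a minor sixth — 8 semitones.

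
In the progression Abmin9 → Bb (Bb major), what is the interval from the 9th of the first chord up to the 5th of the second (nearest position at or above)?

perfect 5th

Abmin9 has Bb as its 9th, and Bb (Bb major) has F as its 5th.
Bb up to F spans 5 letter names and 7 semitones — a perfect fifth.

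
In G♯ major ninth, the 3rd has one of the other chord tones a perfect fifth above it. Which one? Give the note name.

F##

G♯maj9 is spelled G♯-B♯-D♯-F𝄪-A♯.
The 3rd is B♯. A perfect fifth above B♯ is F𝄪.
F𝄪 is the chord's 7th.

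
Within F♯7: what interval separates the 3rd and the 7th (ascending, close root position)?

diminished fifth

The chord tones of F♯7 are F♯–A♯–C♯–E.
3rd = A♯; 7th = E.
A♯ up to E is 6 semitones, a half step narrower than a perfect fifth, so the interval is diminished.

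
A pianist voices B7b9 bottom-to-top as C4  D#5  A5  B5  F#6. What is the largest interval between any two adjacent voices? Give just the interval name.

Adjacent intervals: C4→D#5 = augmented ninth; D#5→A5 = diminished fifth; A5→B5 = major second; B5→F#6 = perfect fifth.
The largest is C4 to D#5, an augmented ninth (15 semitones).

augmented ninth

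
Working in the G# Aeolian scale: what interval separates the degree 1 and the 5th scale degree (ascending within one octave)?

The scale runs G# A# B C# D# E F#.
The degree 1 is G# and the 5th degree is D#.
G# up to D# spans 5 letter names and 7 semitones — a perfect fifth.

perfect fifth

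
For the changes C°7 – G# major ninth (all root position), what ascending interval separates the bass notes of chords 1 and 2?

The roots are C and G#.
5 letter names make it a fifth; at 8 semitones (a half step wider than perfect) the quality is augmented.

augmented fifth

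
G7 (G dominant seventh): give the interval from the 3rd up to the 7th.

diminished fifth

The chord tones of G7 are G-B-D-F.
So we need the interval from B up to F.
From B to F: 6 semitones over a fifth = diminished.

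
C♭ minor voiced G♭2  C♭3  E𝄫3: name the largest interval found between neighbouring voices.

perfect fourth

Adjacent intervals: G♭2→C♭3 = perfect fourth; C♭3→E𝄫3 = minor third.
The largest is G♭2 to C♭3, a perfect fourth (5 semitones).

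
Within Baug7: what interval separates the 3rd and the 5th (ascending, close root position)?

major third

Spelling the chord: B, D♯, F𝄪, A.
3rd = D♯; 5th = F𝄪.
D♯ up to F𝄪 spans 3 letter names and 4 semitones — a major third.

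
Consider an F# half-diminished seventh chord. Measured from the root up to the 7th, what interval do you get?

Spelling the chord: F#-A-C-E.
That puts F# below E.
7 letter names make it a seventh; at 10 semitones (a half step narrower than major) the quality is minor.

m7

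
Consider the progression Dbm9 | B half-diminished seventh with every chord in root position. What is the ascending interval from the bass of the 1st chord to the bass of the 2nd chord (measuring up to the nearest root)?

augmented sixth

The roots are Db and B.
Db up to B is 10 semitones, a half step wider than a major sixth, so the interval is augmented.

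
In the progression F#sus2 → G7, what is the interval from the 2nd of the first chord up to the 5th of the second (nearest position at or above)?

diminished 5th

The 2nd of F#sus2 is G#; the 5th of G7 is D.
G# up to D is 6 semitones, a half step narrower than a perfect fifth, so the interval is diminished.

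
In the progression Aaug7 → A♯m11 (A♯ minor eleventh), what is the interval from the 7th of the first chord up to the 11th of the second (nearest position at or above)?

A5

The 7th of Aaug7 is G; the 11th of A♯m11 (A♯ minor eleventh) is D♯.
G up to D♯ is 8 semitones, a half step wider than a perfect fifth, so the interval is augmented.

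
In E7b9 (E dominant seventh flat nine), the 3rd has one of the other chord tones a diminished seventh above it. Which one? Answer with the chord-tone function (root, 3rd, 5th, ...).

9th

E dominant seventh flat nine is spelled E–G#–B–D–F.
The 3rd is G#. A diminished seventh above G# is F.
F is the chord's 9th.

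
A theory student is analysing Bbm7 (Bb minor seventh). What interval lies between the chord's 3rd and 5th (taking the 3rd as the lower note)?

Spelling the chord: Bb, Db, F, Ab.
The 3rd is Db and the 5th is F.
Counting 3 letters and 4 half steps from Db gives a major third.

major third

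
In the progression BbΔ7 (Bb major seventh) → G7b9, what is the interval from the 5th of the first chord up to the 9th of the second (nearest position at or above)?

m3

The 5th of BbΔ7 (Bb major seventh) is F; the 9th of G7b9 is Ab.
From F to Ab: 3 semitones over a third = minor.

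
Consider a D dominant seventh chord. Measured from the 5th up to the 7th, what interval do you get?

Spelling the chord: D, F♯, A, C.
The 5th is A and the 7th is C.
3 letter names make it a third; at 3 semitones (a half step narrower than major) the quality is minor.

minor third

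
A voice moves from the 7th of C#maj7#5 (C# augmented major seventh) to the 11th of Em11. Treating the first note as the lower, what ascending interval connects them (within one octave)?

diminished 7th

The 7th of C#maj7#5 (C# augmented major seventh) is B#; the 11th of Em11 is A.
B# up to A is 9 semitones, a whole step narrower than a major seventh, so the interval is diminished.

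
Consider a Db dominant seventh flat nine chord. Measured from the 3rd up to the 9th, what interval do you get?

The chord tones of Db7b9 (Db dominant seventh flat nine) are Db–F–Ab–Cb–Ebb.
3rd = F; 9th = Ebb.
From F to Ebb: 9 semitones over a seventh = diminished.

diminished 7th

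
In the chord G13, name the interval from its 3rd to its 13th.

perfect eleventh

The chord tones of G dominant thirteenth are G, B, D, F, A, E.
That puts B below E.
From B to E is 17 semitones, exactly the perfect eleventh.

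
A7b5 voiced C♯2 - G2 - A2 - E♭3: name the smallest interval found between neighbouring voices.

Adjacent intervals: C♯2→G2 = diminished fifth; G2→A2 = major second; A2→E♭3 = diminished fifth.
The smallest is G2 to A2, a major second (2 semitones).

major second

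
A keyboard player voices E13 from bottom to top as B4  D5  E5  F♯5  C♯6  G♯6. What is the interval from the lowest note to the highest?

major 13th

The outer voices are B4 and G♯6.
From B to G♯ is 21 semitones, exactly the major thirteenth.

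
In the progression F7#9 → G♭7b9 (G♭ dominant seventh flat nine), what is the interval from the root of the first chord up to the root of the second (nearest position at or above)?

F7#9 has F as its root, and G♭7b9 (G♭ dominant seventh flat nine) has G♭ as its root.
2 letter names make it a second; at 1 semitone (a half step narrower than major) the quality is minor.

minor second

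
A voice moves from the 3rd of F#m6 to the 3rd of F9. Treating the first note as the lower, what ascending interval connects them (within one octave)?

perfect 1st

F#m6 has A as its 3rd, and F9 has A as its 3rd.
Counting 1 letters and 0 half steps from A gives a perfect unison.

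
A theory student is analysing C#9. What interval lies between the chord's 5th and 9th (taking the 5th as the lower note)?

The chord tones of C# dominant ninth are C#, E#, G#, B, D#.
So we need the interval from G# up to D#.
From G# to D# is 7 semitones, exactly the perfect fifth.

perfect fifth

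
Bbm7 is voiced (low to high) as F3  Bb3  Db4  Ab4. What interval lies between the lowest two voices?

perfect fourth

Those voices are F3 and Bb3.
Counting 4 letters and 5 half steps from F gives a perfect fourth.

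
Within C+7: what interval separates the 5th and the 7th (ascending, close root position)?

C7#5 (C augmented seventh): C E G# Bb.
5th = G#; 7th = Bb.
From G# to Bb: 2 semitones over a third = diminished.

d3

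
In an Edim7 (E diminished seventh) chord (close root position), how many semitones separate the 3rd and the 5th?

The chord tones of Edim7 (E diminished seventh) are E, G, Bb, Db.
G to Bb is a minor third: 3 semitones.

3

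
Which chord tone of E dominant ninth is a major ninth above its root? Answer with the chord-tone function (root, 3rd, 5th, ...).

The chord tones of E9 are E G♯ B D F♯.
The root is E. A major ninth above E is F♯.
F♯ is the chord's 9th.

9th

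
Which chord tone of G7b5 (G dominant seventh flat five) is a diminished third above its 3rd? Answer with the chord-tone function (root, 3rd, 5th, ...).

G7b5 is spelled G–B–D♭–F.
The 3rd is B. A diminished third above B is D♭.
D♭ is the chord's 5th.

5th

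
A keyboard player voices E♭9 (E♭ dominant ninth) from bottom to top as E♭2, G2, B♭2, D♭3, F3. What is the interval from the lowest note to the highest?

The outer voices are E♭2 and F3.
From E♭ to F is 14 semitones, exactly the major ninth.

major 9th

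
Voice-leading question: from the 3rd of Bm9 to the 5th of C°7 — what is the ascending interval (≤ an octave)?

diminished fourth

The 3rd of Bm9 is D; the 5th of C°7 is Gb.
D up to Gb is 4 semitones, a half step narrower than a perfect fourth, so the interval is diminished.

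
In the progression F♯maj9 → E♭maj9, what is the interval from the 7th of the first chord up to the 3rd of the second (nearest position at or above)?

diminished third

F♯maj9 has E♯ as its 7th, and E♭maj9 has G as its 3rd.
3 letter names make it a third; at 2 semitones (a whole step narrower than major) the quality is diminished.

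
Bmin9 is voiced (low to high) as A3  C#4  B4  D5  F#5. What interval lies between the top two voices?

Those voices are D5 and F#5.
D up to F# spans 3 letter names and 4 semitones — a major third.

M3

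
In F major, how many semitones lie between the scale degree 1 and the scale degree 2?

The scale is F G A Bb C D E.
F up to G is a major second — 2 semitones.

2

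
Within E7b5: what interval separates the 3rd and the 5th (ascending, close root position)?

E7b5 (E dominant seventh flat five) is spelled E-G#-Bb-D.
So we need the interval from G# up to Bb.
From G# to Bb: 2 semitones over a third = diminished.

diminished third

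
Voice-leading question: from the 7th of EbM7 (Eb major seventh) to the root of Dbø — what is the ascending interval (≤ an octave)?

EbM7 (Eb major seventh) has D as its 7th, and Dbø has Db as its root.
D up to Db is 11 semitones, a half step narrower than a perfect octave, so the interval is diminished.

diminished octave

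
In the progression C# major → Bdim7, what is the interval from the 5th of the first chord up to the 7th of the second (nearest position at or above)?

diminished second

The 5th of C# major is G#; the 7th of Bdim7 is Ab.
From G# to Ab: 0 semitones over a second = diminished.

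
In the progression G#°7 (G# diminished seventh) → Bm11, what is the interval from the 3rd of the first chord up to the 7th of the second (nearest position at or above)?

minor seventh

G#°7 (G# diminished seventh) has B as its 3rd, and Bm11 has A as its 7th.
From B to A: 10 semitones over a seventh = minor.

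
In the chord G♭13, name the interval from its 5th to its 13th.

major ninth

The chord tones of G♭13 (G♭ dominant thirteenth) are G♭, B♭, D♭, F♭, A♭, E♭.
That puts D♭ below E♭.
D♭ up to E♭ spans 9 letter names and 14 semitones — a major ninth.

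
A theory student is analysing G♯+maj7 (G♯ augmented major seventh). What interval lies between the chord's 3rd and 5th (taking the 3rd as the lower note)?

The chord tones of G♯ augmented major seventh are G♯, B♯, D𝄪, F𝄪.
So we need the interval from B♯ up to D𝄪.
Counting 3 letters and 4 half steps from B♯ gives a major third.

major 3rd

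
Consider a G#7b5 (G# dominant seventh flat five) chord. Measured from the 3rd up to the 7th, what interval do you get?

Spelling the chord: G#–B#–D–F#.
The 3rd is B# and the 7th is F#.
From B# to F#: 6 semitones over a fifth = diminished.

diminished fifth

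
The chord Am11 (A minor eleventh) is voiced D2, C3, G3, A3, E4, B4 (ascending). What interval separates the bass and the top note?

The outer voices are D2 and B4.
Counting 20 letters and 33 half steps from D gives a major 20th.

major 20th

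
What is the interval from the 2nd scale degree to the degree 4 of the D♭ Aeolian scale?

minor third

D♭ natural minor: D♭ E♭ F♭ G♭ A♭ B𝄫 C♭.
So we need the interval from E♭ up to G♭.
3 letter names make it a third; at 3 semitones (a half step narrower than major) the quality is minor.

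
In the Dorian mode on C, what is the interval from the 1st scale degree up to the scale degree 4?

perfect fourth

Spelling the Dorian mode on C: C D Eb F G A Bb.
That puts C below F.
Counting 4 letters and 5 half steps from C gives a perfect fourth.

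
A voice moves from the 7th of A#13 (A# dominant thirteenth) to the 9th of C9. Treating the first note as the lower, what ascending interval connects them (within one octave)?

A#13 (A# dominant thirteenth) has G# as its 7th, and C9 has D as its 9th.
5 letter names make it a fifth; at 6 semitones (a half step narrower than perfect) the quality is diminished.

diminished fifth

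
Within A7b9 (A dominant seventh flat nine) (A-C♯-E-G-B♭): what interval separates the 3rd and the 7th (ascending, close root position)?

diminished fifth

That puts C♯ below G.
C♯ up to G is 6 semitones, a half step narrower than a perfect fifth, so the interval is diminished.
This 3–7 tritone is the characteristic tension at the heart of the dominant sound.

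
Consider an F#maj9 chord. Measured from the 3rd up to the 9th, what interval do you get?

F# major ninth: F#, A#, C#, E#, G#.
3rd = A#; 9th = G#.
A# up to G# is 10 semitones, a half step narrower than a major seventh, so the interval is minor.

minor seventh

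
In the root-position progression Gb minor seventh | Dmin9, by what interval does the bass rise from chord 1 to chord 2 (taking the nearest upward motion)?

The roots are Gb and D.
Gb up to D is 8 semitones, a half step wider than a perfect fifth, so the interval is augmented.

augmented fifth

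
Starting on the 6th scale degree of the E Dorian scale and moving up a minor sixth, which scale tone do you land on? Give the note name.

The scale is E F# G A B C# D.
The 6th scale degree is C#; a minor sixth above that is A — scale degree 4.

A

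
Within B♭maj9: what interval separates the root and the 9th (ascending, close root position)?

M9

B♭ major ninth is spelled B♭ D F A C.
That puts B♭ below C.
From B♭ to C is 14 semitones, exactly the major ninth.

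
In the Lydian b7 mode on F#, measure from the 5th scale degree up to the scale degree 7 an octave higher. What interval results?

minor tenth

F# lydian dominant: F# G# A# B# C# D# E.
5th scale degree = C#; scale degree 7 (up an octave) = E.
From C# to E: 15 semitones over a tenth = minor.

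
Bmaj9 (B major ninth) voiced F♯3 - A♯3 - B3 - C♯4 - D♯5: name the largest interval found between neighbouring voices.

Adjacent intervals: F♯3→A♯3 = major third; A♯3→B3 = minor second; B3→C♯4 = major second; C♯4→D♯5 = major ninth.
The largest is C♯4 to D♯5, a major ninth (14 semitones).

major ninth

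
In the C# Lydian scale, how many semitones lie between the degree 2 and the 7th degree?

9

The scale is C# D# E# F## G# A# B#.
D# up to B# is a major sixth — 9 semitones.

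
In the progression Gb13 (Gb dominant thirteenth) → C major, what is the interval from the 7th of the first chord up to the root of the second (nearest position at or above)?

augmented 5th

Gb13 (Gb dominant thirteenth) has Fb as its 7th, and C major has C as its root.
From Fb to C: 8 semitones over a fifth = augmented.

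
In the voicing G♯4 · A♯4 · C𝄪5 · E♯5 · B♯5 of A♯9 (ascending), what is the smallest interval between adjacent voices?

major second

Adjacent intervals: G♯4→A♯4 = major second; A♯4→C𝄪5 = major third; C𝄪5→E♯5 = minor third; E♯5→B♯5 = perfect fifth.
The smallest is G♯4 to A♯4, a major second (2 semitones).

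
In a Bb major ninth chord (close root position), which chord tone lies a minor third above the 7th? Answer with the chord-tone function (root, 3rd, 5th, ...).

The chord tones of Bbmaj9 (Bb major ninth) are Bb–D–F–A–C.
The 7th is A. A minor third above A is C.
C is the chord's 9th.

9th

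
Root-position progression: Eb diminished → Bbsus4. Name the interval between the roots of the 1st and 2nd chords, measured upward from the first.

perfect 5th

The roots are Eb and Bb.
From Eb to Bb is 7 semitones, exactly the perfect fifth.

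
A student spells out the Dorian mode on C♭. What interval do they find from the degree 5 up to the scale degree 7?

minor third

Spelling the Dorian mode on C♭: C♭ D♭ E𝄫 F♭ G♭ A♭ B𝄫.
Degree 5 = G♭; degree 7 = B𝄫.
From G♭ to B𝄫: 3 semitones over a third = minor.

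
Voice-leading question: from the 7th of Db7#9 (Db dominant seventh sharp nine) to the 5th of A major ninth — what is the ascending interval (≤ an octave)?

augmented third

Db7#9 (Db dominant seventh sharp nine) has Cb as its 7th, and A major ninth has E as its 5th.
From Cb to E: 5 semitones over a third = augmented.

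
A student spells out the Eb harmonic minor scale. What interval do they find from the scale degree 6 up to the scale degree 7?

A2

The scale runs Eb F Gb Ab Bb Cb D.
So we need the interval from Cb up to D.
2 letter names make it a second; at 3 semitones (a half step wider than major) the quality is augmented.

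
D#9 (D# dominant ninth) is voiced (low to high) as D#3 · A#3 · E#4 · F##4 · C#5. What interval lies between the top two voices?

diminished 5th

Those voices are F##4 and C#5.
F## up to C# is 6 semitones, a half step narrower than a perfect fifth, so the interval is diminished.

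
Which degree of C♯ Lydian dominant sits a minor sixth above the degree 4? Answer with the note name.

The scale is C♯ D♯ E♯ F𝄪 G♯ A♯ B.
The degree 4 is F𝄪; a minor sixth above that is D♯ — scale degree 2.

D#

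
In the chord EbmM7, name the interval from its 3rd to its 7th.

augmented fifth

Spelling the chord: Eb-Gb-Bb-D.
The 3rd is Gb and the 7th is D.
From Gb to D: 8 semitones over a fifth = augmented.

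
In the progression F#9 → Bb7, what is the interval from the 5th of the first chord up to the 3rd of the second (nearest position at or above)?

m2

F#9 has C# as its 5th, and Bb7 has D as its 3rd.
C# up to D is 1 semitone, a half step narrower than a major second, so the interval is minor.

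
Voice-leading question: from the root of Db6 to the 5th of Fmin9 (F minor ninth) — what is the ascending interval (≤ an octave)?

The root of Db6 is Db; the 5th of Fmin9 (F minor ninth) is C.
Db up to C spans 7 letter names and 11 semitones — a major seventh.

major seventh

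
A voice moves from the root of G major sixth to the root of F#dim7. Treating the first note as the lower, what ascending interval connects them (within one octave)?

major 7th

The root of G major sixth is G; the root of F#dim7 is F#.
Counting 7 letters and 11 half steps from G gives a major seventh.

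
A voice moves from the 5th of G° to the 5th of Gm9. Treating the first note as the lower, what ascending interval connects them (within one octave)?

The 5th of G° is Db; the 5th of Gm9 is D.
Db up to D is 1 semitone, a half step wider than a perfect unison, so the interval is augmented.

augmented unison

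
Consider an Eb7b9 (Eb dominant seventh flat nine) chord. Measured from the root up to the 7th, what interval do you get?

Spelling the chord: Eb-G-Bb-Db-Fb.
The root is Eb and the 7th is Db.
Eb up to Db is 10 semitones, a half step narrower than a major seventh, so the interval is minor.

minor seventh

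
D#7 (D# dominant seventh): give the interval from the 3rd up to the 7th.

diminished fifth

The chord tones of D#7 are D#-F##-A#-C#.
So we need the interval from F## up to C#.
From F## to C#: 6 semitones over a fifth = diminished.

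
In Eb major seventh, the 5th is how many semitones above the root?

The chord tones of Eb major seventh are Eb-G-Bb-D.
Eb to Bb is a perfect fifth: 7 semitones.

7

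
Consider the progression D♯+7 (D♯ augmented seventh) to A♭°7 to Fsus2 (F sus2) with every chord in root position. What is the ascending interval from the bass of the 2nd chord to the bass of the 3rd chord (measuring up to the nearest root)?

major sixth

The roots are A♭ and F.
A♭ up to F spans 6 letter names and 9 semitones — a major sixth.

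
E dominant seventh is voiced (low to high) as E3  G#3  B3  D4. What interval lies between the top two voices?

minor third

Those voices are B3 and D4.
From B to D: 3 semitones over a third = minor.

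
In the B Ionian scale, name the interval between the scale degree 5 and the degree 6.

The scale runs B C# D# E F# G# A#.
That puts F# below G#.
From F# to G# is 2 semitones, exactly the major second.

M2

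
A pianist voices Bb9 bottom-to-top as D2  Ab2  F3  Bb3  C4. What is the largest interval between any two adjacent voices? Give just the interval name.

Adjacent intervals: D2→Ab2 = diminished fifth; Ab2→F3 = major sixth; F3→Bb3 = perfect fourth; Bb3→C4 = major second.
The largest is Ab2 to F3, a major sixth (9 semitones).

major sixth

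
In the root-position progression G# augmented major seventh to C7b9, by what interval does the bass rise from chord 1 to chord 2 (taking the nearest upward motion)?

The roots are G# and C.
4 letter names make it a fourth; at 4 semitones (a half step narrower than perfect) the quality is diminished.

diminished fourth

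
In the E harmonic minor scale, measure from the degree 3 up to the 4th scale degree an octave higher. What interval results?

Spelling the E harmonic minor scale: E F♯ G A B C D♯.
That puts G below A.
Counting 9 letters and 14 half steps from G gives a major ninth.

major 9th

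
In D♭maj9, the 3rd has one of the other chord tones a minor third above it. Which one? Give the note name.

The chord tones of D♭maj9 (D♭ major ninth) are D♭-F-A♭-C-E♭.
The 3rd is F. A minor third above F is A♭.
A♭ is the chord's 5th.

Ab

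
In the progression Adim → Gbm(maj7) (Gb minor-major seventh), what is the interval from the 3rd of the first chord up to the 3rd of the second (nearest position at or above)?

d7

The 3rd of Adim is C; the 3rd of Gbm(maj7) (Gb minor-major seventh) is Bbb.
From C to Bbb: 9 semitones over a seventh = diminished.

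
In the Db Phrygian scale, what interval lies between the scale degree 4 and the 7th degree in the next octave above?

The scale runs Db Ebb Fb Gb Ab Bbb Cb.
The scale degree 4 is Gb and the scale degree 7 (up an octave) is Cb.
Counting 11 letters and 17 half steps from Gb gives a perfect eleventh.

perfect eleventh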